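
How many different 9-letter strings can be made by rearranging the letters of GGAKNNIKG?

The 9 letters of GGAKNNIKG have repeats: G appearing 3 times, K appearing twice, and N appearing twice.
So there are 9! / (3!·2!·2!) = 15120 distinguishable arrangements.

15120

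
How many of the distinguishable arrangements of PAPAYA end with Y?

10

Fix Y in the last position and arrange the remaining 5 letters.
Those 5 letters have A appearing 3 times and P appearing twice, giving (5)!/(3!·2!) = 10.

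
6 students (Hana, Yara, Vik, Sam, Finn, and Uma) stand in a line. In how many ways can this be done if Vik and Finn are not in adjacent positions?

Of the 6! = 720 arrangements, those with Vik and Finn adjacent number 2 × 5! = 240 (treat the pair as a block with 2 internal orders).
So 720 − 240 = 480 arrangements keep them apart.

480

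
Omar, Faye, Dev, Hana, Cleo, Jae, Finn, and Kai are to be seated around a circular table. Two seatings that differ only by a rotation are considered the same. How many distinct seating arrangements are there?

5040

Around a circle, 8 distinct people have 8!/8 = (7)! = 5040 rotationally distinct seatings.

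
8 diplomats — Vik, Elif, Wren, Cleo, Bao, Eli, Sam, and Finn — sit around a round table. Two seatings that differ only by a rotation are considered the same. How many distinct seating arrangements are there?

5040

Around a circle, 8 distinct people have 8!/8 = (7)! = 5040 rotationally distinct seatings.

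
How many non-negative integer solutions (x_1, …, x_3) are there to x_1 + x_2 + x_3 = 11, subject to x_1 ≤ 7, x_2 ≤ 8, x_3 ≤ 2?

18

Without the upper bounds there are C(13,2) = 78 ways to split 11 among 3 variables.
Subtract solutions that violate a single cap (substitute x_i' = x_i − (cap_i+1)): x_1 ≥ 8 gives C(5,2) = 10; x_2 ≥ 9 gives C(4,2) = 6; x_3 ≥ 3 gives C(10,2) = 45. Together 61.
Add back pairs where two caps are both exceeded: 0 + 1 + 0 = 1.
By inclusion–exclusion the count is 78 − 61 + 1 = 18.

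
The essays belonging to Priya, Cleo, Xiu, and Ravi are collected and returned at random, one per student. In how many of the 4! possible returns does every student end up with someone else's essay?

This is the derangement count D_4: permutations of 4 items with no fixed point.
By inclusion–exclusion this is Σ_{j=0}^{4} (−1)^j C(4,j)·(4−j)!.
Computing: 24 − 24 + 12 − 4 + 1 = 9.

9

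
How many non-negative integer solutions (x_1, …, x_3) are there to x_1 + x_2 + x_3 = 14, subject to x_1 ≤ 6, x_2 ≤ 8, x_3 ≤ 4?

Ignoring the caps, the number of non-negative solutions to x_1+…+x_3 = 14 is C(16,2) = 120.
Subtract solutions that violate a single cap (substitute x_i' = x_i − (cap_i+1)): x_1 ≥ 7 gives C(9,2) = 36; x_2 ≥ 9 gives C(7,2) = 21; x_3 ≥ 5 gives C(11,2) = 55. Together 112.
Add back pairs where two caps are both exceeded: 0 + 6 + 1 = 7.
By inclusion–exclusion the count is 120 − 112 + 7 = 15.

15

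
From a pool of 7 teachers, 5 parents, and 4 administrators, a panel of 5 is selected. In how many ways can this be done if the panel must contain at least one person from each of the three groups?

3010

With no constraint there are C(16,5) = 4368 possible selections.
Subtract selections that omit an entire group: no teachers → C(9,5) = 126; no parents → C(11,5) = 462; no administrators → C(12,5) = 792.
Add back selections omitting two groups (i.e. drawn from a single group): C(7,5) + C(5,5) + C(4,5) = 22.
By inclusion–exclusion: 4368 − 1380 + 22 = 3010.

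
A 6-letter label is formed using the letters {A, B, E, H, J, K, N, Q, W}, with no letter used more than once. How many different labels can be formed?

60480

With no repetition, fill the 6 letters in order: 9 choices, then 8, down to 4.
9 × 8 × 7 × 6 × 5 × 4 = 60480.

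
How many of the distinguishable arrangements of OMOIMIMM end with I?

Fix I in the last position and arrange the remaining 7 letters.
Those 7 letters have M appearing 4 times and O appearing twice, giving (7)!/(4!·2!) = 105.

105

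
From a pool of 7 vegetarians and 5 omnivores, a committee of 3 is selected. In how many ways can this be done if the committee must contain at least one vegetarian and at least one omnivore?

175

With no constraint there are C(12,3) = 220 possible selections.
Subtract selections that omit an entire group: no vegetarians → C(5,3) = 10; no omnivores → C(7,3) = 35.
Both groups omitted at once is impossible, so 220 − 45 = 175.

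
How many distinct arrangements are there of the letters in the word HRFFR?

Letter multiplicities in HRFFR: F×2, H×1, R×2.
The number of distinct arrangements is 5!/(2!·2!) = 120/4 = 30.

30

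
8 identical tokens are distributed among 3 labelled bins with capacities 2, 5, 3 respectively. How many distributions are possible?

6

Without the upper bounds there are C(10,2) = 45 ways to split 8 among 3 bins.
Subtract solutions that violate a single cap (substitute x_i' = x_i − (cap_i+1)): x_1 ≥ 3 gives C(7,2) = 21; x_2 ≥ 6 gives C(4,2) = 6; x_3 ≥ 4 gives C(6,2) = 15. Together 42.
Add back pairs where two caps are both exceeded: 0 + 3 + 0 = 3.
By inclusion–exclusion the count is 45 − 42 + 3 = 6.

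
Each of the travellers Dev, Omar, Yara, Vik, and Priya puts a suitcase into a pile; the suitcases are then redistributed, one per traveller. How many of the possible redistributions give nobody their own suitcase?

44

This is the derangement count D_5: permutations of 5 items with no fixed point.
By inclusion–exclusion this is Σ_{j=0}^{5} (−1)^j C(5,j)·(5−j)!.
Computing: 120 − 120 + 60 − 20 + 5 − 1 = 44.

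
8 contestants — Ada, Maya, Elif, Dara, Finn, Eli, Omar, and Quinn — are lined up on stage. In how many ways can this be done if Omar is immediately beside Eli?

10080

Treat {Omar, Eli} as a single unit. There are 7 units to order, and the pair itself can be ordered 2 ways.
That gives 2 × 7! = 2 × 5040 = 10080.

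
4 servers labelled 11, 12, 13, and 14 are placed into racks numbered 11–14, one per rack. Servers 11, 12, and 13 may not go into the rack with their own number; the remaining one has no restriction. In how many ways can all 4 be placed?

Let Aᵢ (for i ∈ {11, 12, 13}) be the placements that put server i in its forbidden rack. Any j of these fix j positions, leaving (4−j)! ways to fill the rest, and there are C(3,j) ways to pick which j.
By inclusion–exclusion, the number of valid placements is Σ_{j=0}^{3} (−1)^j C(3,j)·(4−j)!.
Computing: 24 − 18 + 6 − 1 = 11.

11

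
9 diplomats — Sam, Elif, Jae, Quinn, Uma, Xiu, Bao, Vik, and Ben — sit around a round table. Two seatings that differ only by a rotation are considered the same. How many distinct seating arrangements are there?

40320

Fix one person's seat to break rotational symmetry; the remaining 8 people can be arranged in (8)! = 40320 ways.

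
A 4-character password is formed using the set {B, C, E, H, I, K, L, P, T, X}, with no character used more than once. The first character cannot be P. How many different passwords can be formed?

4536

The first character has 10−1 = 9 choices (anything except P).
The remaining 3 characters are filled from the other 9 symbols without repetition: 9 × 8 × 7 = 504.
Total: 9 × 504 = 4536.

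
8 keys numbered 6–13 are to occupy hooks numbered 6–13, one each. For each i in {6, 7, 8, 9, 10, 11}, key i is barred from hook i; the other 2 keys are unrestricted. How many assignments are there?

18806

Let Aᵢ (for 6 ≤ i ≤ 11) be the placements that put key i in its forbidden hook. Any j of these fix j positions, leaving (8−j)! ways to fill the rest, and there are C(6,j) ways to pick which j.
By inclusion–exclusion, the number of valid placements is Σ_{j=0}^{6} (−1)^j C(6,j)·(8−j)!.
Computing: 40320 − 30240 + 10800 − 2400 + 360 − 36 + 2 = 18806.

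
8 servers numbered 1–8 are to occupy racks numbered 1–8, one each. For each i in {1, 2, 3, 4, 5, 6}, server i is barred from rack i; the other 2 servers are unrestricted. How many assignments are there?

Let Aᵢ (for 1 ≤ i ≤ 6) be the placements that put server i in its forbidden rack. Any j of these fix j positions, leaving (8−j)! ways to fill the rest, and there are C(6,j) ways to pick which j.
By inclusion–exclusion, the number of valid placements is Σ_{j=0}^{6} (−1)^j C(6,j)·(8−j)!.
Computing: 40320 − 30240 + 10800 − 2400 + 360 − 36 + 2 = 18806.

18806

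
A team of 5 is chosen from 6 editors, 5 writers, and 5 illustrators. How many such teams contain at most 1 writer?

Split by how many writers are chosen (0 through 1).
Sum: C(5,0)·C(11,5) + C(5,1)·C(11,4) = 462 + 1650 = 2112.

2112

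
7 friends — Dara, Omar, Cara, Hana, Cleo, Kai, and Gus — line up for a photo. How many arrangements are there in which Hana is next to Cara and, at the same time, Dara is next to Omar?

480

Treat {Hana,Cara} as one block (2 orders) and {Dara,Omar} as another (2 orders).
That leaves 5 units to arrange: 2 × 2 × 5! = 4 × 120 = 480.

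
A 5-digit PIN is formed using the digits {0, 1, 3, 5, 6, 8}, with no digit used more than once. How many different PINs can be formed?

720

Choose and order 5 of the 6 symbols: the first digit has 6 options, the next 5, and so on down to 2.
6 × 5 × 4 × 3 × 2 = 720.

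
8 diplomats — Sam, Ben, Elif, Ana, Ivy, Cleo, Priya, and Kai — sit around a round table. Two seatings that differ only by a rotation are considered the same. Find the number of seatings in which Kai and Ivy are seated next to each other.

Glue Kai and Ivy into a block (2 internal orders). Seating 7 units around a circle gives (6)! arrangements.
So 2 × (6)! = 2 × 720 = 1440.

1440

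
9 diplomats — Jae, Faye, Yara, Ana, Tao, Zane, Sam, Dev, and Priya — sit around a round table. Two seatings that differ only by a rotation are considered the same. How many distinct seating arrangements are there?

Fix one person's seat to break rotational symmetry; the remaining 8 people can be arranged in (8)! = 40320 ways.

40320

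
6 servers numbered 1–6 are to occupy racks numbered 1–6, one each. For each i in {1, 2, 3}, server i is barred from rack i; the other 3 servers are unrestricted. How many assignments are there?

426

Let Aᵢ (for i ∈ {1, 2, 3}) be the placements that put server i in its forbidden rack. Any j of these fix j positions, leaving (6−j)! ways to fill the rest, and there are C(3,j) ways to pick which j.
By inclusion–exclusion, the number of valid placements is Σ_{j=0}^{3} (−1)^j C(3,j)·(6−j)!.
Computing: 720 − 360 + 72 − 6 = 426.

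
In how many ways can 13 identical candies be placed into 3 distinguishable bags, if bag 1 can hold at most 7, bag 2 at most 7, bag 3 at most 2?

9

By stars and bars, unrestricted non-negative solutions to x_1+…+x_3 = 13 number C(13+2,2) = 105.
Subtract solutions that violate a single cap (substitute x_i' = x_i − (cap_i+1)): x_1 ≥ 8 gives C(7,2) = 21; x_2 ≥ 8 gives C(7,2) = 21; x_3 ≥ 3 gives C(12,2) = 66. Together 108.
Add back pairs where two caps are both exceeded: 0 + 6 + 6 = 12.
By inclusion–exclusion the count is 105 − 108 + 12 = 9.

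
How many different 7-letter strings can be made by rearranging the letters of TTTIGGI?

Letter multiplicities in TTTIGGI: G×2, I×2, T×3.
The number of distinct arrangements is 7!/(3!·2!·2!) = 5040/24 = 210.

210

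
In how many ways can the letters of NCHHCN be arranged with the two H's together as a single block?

Treat the 2 copies of H as a single block. The multiset to arrange is then {HH, C, C, N, N}, 5 items in all.
That gives (5)!/(2!·2!) = 30 arrangements.

30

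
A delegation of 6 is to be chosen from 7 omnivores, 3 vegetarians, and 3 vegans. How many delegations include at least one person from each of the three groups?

1302

Total 6-person selections from all 13: C(13,6) = 1716.
Subtract selections that omit an entire group: no omnivores → C(6,6) = 1; no vegetarians → C(10,6) = 210; no vegans → C(10,6) = 210.
Add back selections omitting two groups (i.e. drawn from a single group): C(7,6) + C(3,6) + C(3,6) = 7.
By inclusion–exclusion: 1716 − 421 + 7 = 1302.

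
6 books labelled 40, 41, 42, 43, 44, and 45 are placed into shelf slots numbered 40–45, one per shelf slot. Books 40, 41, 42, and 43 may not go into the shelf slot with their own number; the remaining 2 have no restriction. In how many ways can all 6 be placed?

Let Aᵢ (for 40 ≤ i ≤ 43) be the placements that put book i in its forbidden shelf slot. Any j of these fix j positions, leaving (6−j)! ways to fill the rest, and there are C(4,j) ways to pick which j.
By inclusion–exclusion, the number of valid placements is Σ_{j=0}^{4} (−1)^j C(4,j)·(6−j)!.
Computing: 720 − 480 + 144 − 24 + 2 = 362.

362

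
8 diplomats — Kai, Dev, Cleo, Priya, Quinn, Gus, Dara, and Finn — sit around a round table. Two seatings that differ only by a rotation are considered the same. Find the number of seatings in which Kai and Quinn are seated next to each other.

Treat {Kai, Quinn} as one unit (2 internal orders) and seat the resulting 7 units around the table: (6)! circular arrangements.
So 2 × (6)! = 2 × 720 = 1440.

1440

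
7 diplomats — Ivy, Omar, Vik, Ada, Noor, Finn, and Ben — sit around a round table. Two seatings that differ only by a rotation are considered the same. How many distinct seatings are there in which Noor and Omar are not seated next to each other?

All circular seatings of 7 people number (6)! = 720.
Those with Noor next to Omar: fuse the pair into one unit and seat 6 units around a circle — 2·(5)! = 240.
Subtracting, 720 − 240 = 480.

480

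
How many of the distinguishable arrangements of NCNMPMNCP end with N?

2520

Fix N in the last position and arrange the remaining 8 letters.
Those 8 letters have C appearing twice, M appearing twice, N appearing twice, and P appearing twice, giving (8)!/(2!·2!·2!·2!) = 2520.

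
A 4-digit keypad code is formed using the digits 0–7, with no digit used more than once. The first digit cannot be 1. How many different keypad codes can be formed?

The first digit has 8−1 = 7 choices (anything except 1).
The remaining 3 digits are filled from the other 7 symbols without repetition: 7 × 6 × 5 = 210.
Total: 7 × 210 = 1470.

1470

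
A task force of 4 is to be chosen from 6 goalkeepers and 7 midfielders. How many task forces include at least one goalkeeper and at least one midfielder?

665

Unrestricted: C(13,4) = 715 ways to pick any 4 of the 13.
Subtract selections that omit an entire group: no goalkeepers → C(7,4) = 35; no midfielders → C(6,4) = 15.
Both groups omitted at once is impossible, so 715 − 50 = 665.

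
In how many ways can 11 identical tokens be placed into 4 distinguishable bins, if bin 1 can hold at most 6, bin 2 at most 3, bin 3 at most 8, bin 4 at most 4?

126

By stars and bars, unrestricted non-negative solutions to x_1+…+x_4 = 11 number C(11+3,3) = 364.
Subtract solutions that violate a single cap (substitute x_i' = x_i − (cap_i+1)): x_1 ≥ 7 gives C(7,3) = 35; x_2 ≥ 4 gives C(10,3) = 120; x_3 ≥ 9 gives C(5,3) = 10; x_4 ≥ 5 gives C(9,3) = 84. Together 249.
Add back pairs where two caps are both exceeded: 1 + 0 + 0 + 0 + 10 + 0 = 11.
By inclusion–exclusion the count is 364 − 249 + 11 = 126.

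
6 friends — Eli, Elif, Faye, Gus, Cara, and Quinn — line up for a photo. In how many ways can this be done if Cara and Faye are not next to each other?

480

Of the 6! = 720 arrangements, those with Cara and Faye adjacent number 2 × 5! = 240 (treat the pair as a block with 2 internal orders).
Complementary counting: 720 − 240 = 480.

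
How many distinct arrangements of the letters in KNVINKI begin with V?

Fix V in the first position and arrange the remaining 6 letters.
Those 6 letters have I appearing twice, K appearing twice, and N appearing twice, giving (6)!/(2!·2!·2!) = 90.

90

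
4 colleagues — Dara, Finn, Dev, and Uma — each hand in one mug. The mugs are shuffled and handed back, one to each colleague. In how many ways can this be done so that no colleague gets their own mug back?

9

Let Aᵢ be the assignments in which colleague i gets their own mug. We want the size of the complement of A₁∪…∪A_4.
By inclusion–exclusion this is Σ_{j=0}^{4} (−1)^j C(4,j)·(4−j)!.
Computing: 24 − 24 + 12 − 4 + 1 = 9.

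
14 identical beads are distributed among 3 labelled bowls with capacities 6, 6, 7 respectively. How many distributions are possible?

Without the upper bounds there are C(16,2) = 120 ways to split 14 among 3 bowls.
Subtract solutions that violate a single cap (substitute x_i' = x_i − (cap_i+1)): x_1 ≥ 7 gives C(9,2) = 36; x_2 ≥ 7 gives C(9,2) = 36; x_3 ≥ 8 gives C(8,2) = 28. Together 100.
Add back pairs where two caps are both exceeded: 1 + 0 + 0 = 1.
By inclusion–exclusion the count is 120 − 100 + 1 = 21.

21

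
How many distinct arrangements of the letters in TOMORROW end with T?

420

Fix T in the last position and arrange the remaining 7 letters.
Those 7 letters have O appearing 3 times and R appearing twice, giving (7)!/(3!·2!) = 420.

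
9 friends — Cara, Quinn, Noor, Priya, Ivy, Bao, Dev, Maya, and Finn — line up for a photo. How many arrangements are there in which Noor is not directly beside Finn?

282240

There are 9! = 362880 arrangements in all. If Noor and Finn are adjacent, merging them into one block gives 2·(8)! = 80640 arrangements.
So 362880 − 80640 = 282240 arrangements keep them apart.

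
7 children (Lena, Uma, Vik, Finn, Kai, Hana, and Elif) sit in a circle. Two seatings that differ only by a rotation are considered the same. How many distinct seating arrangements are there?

Around a circle, 7 distinct people have 7!/7 = (6)! = 720 rotationally distinct seatings.

720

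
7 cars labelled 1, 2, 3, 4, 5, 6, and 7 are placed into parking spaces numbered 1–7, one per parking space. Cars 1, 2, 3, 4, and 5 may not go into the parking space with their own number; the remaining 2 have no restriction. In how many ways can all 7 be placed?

2428

Let Aᵢ (for 1 ≤ i ≤ 5) be the placements that put car i in its forbidden parking space. Any j of these fix j positions, leaving (7−j)! ways to fill the rest, and there are C(5,j) ways to pick which j.
By inclusion–exclusion, the number of valid placements is Σ_{j=0}^{5} (−1)^j C(5,j)·(7−j)!.
Computing: 5040 − 3600 + 1200 − 240 + 30 − 2 = 2428.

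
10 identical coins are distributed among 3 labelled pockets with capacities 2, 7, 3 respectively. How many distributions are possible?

6

Without the upper bounds there are C(12,2) = 66 ways to split 10 among 3 pockets.
Subtract solutions that violate a single cap (substitute x_i' = x_i − (cap_i+1)): x_1 ≥ 3 gives C(9,2) = 36; x_2 ≥ 8 gives C(4,2) = 6; x_3 ≥ 4 gives C(8,2) = 28. Together 70.
Add back pairs where two caps are both exceeded: 0 + 10 + 0 = 10.
By inclusion–exclusion the count is 66 − 70 + 10 = 6.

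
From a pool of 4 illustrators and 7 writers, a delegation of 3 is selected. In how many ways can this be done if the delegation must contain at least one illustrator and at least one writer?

126

With no constraint there are C(11,3) = 165 possible selections.
Subtract selections that omit an entire group: no illustrators → C(7,3) = 35; no writers → C(4,3) = 4.
Both groups omitted at once is impossible, so 165 − 39 = 126.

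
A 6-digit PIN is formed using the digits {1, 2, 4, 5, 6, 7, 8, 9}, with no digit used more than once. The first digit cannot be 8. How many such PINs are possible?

17640

The first digit has 8−1 = 7 choices (anything except 8).
The remaining 5 digits are filled from the other 7 symbols without repetition: 7 × 6 × 5 × 4 × 3 = 2520.
Total: 7 × 2520 = 17640.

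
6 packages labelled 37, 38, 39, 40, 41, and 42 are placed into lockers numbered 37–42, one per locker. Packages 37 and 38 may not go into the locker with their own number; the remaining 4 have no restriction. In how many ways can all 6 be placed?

Let Aᵢ (for i ∈ {37, 38}) be the placements that put package i in its forbidden locker. Any j of these fix j positions, leaving (6−j)! ways to fill the rest, and there are C(2,j) ways to pick which j.
By inclusion–exclusion, the number of valid placements is Σ_{j=0}^{2} (−1)^j C(2,j)·(6−j)!.
Computing: 720 − 240 + 24 = 504.

504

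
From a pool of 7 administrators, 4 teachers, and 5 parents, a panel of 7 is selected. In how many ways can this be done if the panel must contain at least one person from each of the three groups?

Unrestricted: C(16,7) = 11440 ways to pick any 7 of the 16.
Selections missing a whole group: no administrators → C(9,7) = 36; no teachers → C(12,7) = 792; no parents → C(11,7) = 330.
Add back selections omitting two groups (i.e. drawn from a single group): C(7,7) + C(4,7) + C(5,7) = 1.
By inclusion–exclusion: 11440 − 1158 + 1 = 10283.

10283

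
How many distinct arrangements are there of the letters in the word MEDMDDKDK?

3780

MEDMDDKDK has 9 letters with D appearing 4 times, K appearing twice, and M appearing twice.
The number of distinct arrangements is 9!/(4!·2!·2!) = 362880/96 = 3780.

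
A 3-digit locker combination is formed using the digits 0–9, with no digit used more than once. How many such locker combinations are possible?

720

Choose and order 3 of the 10 symbols: the first digit has 10 options, the next 9, then 8.
That product is 10 × 9 × 8 = 720.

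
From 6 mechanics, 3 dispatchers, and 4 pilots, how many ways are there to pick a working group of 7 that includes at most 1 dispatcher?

Split by how many dispatchers are chosen (0 through 1).
Sum: C(3,0)·C(10,7) + C(3,1)·C(10,6) = 120 + 630 = 750.

750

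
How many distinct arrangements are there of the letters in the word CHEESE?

120

Letter multiplicities in CHEESE: C×1, E×3, H×1, S×1.
The number of distinct arrangements is 6!/(3!) = 720/6 = 120.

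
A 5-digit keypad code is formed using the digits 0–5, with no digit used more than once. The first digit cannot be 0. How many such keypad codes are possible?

The first digit has 6−1 = 5 choices (anything except 0).
The remaining 4 digits are filled from the other 5 symbols without repetition: 5 × 4 × 3 × 2 = 120.
Total: 5 × 120 = 600.

600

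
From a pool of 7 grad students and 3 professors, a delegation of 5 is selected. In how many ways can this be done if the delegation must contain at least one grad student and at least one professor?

With no constraint there are C(10,5) = 252 possible selections.
Selections missing a whole group: no grad students → C(3,5) = 0; no professors → C(7,5) = 21.
Both groups omitted at once is impossible, so 252 − 21 = 231.

231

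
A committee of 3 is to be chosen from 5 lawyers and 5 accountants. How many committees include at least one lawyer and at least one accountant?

100

With no constraint there are C(10,3) = 120 possible selections.
Selections missing a whole group: no lawyers → C(5,3) = 10; no accountants → C(5,3) = 10.
Both groups omitted at once is impossible, so 120 − 20 = 100.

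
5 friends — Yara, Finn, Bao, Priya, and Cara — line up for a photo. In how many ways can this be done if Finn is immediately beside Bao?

Place the 3 others and the Finn-Bao pair as 4 objects in a line; the pair has 2 internal arrangements.
So the count is 2·(4)! = 48.

48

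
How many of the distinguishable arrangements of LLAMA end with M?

6

With the last slot taken by M, it remains to arrange the other 4 letters (LLAA).
Those 4 letters have A appearing twice and L appearing twice, giving (4)!/(2!·2!) = 6.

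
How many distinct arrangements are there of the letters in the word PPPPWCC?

105

PPPPWCC has 7 letters with C appearing twice and P appearing 4 times.
So there are 7! / (4!·2!) = 105 distinguishable arrangements.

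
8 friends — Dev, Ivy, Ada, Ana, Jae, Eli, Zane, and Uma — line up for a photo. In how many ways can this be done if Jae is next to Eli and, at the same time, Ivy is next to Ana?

Treat {Jae,Eli} as one block (2 orders) and {Ivy,Ana} as another (2 orders).
That leaves 6 units to arrange: 2 × 2 × 6! = 4 × 720 = 2880.

2880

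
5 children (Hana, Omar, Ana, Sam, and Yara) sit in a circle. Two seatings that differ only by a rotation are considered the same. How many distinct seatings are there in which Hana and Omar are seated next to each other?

12

Treat {Hana, Omar} as one unit (2 internal orders) and seat the resulting 4 units around the table: (3)! circular arrangements.
So 2 × (3)! = 2 × 6 = 12.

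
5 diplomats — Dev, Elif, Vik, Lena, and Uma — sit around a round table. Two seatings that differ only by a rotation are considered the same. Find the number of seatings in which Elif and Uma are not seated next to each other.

All circular seatings of 5 people number (4)! = 24.
Those with Elif next to Uma: fuse the pair into one unit and seat 4 units around a circle — 2·(3)! = 12.
Subtracting, 24 − 12 = 12.

12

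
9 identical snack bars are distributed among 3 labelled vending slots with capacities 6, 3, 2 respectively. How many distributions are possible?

Without the upper bounds there are C(11,2) = 55 ways to split 9 among 3 vending slots.
Subtract solutions that violate a single cap (substitute x_i' = x_i − (cap_i+1)): x_1 ≥ 7 gives C(4,2) = 6; x_2 ≥ 4 gives C(7,2) = 21; x_3 ≥ 3 gives C(8,2) = 28. Together 55.
Add back pairs where two caps are both exceeded: 0 + 0 + 6 = 6.
By inclusion–exclusion the count is 55 − 55 + 6 = 6.

6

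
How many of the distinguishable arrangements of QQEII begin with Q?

Fix Q in the first position and arrange the remaining 4 letters.
Those 4 letters have I appearing twice, giving (4)!/(2!) = 12.

12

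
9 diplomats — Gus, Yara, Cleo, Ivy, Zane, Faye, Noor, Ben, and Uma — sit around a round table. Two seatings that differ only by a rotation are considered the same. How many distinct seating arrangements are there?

40320

Fix one person's seat to break rotational symmetry; the remaining 8 people can be arranged in (8)! = 40320 ways.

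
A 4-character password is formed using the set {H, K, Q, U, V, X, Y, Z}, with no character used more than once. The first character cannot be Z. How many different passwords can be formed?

The first character has 8−1 = 7 choices (anything except Z).
The remaining 3 characters are filled from the other 7 symbols without repetition: 7 × 6 × 5 = 210.
Total: 7 × 210 = 1470.

1470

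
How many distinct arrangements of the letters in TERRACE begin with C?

With the first slot taken by C, it remains to arrange the other 6 letters (TERRAE).
Those 6 letters have E appearing twice and R appearing twice, giving (6)!/(2!·2!) = 180.

180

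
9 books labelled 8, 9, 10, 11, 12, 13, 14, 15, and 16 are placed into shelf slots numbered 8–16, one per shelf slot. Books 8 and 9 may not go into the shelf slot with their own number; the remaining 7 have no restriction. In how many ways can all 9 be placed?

Let Aᵢ (for i ∈ {8, 9}) be the placements that put book i in its forbidden shelf slot. Any j of these fix j positions, leaving (9−j)! ways to fill the rest, and there are C(2,j) ways to pick which j.
By inclusion–exclusion, the number of valid placements is Σ_{j=0}^{2} (−1)^j C(2,j)·(9−j)!.
Computing: 362880 − 80640 + 5040 = 287280.

287280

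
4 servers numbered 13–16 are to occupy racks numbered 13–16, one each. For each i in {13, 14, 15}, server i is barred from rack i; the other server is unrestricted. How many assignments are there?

Let Aᵢ (for i ∈ {13, 14, 15}) be the placements that put server i in its forbidden rack. Any j of these fix j positions, leaving (4−j)! ways to fill the rest, and there are C(3,j) ways to pick which j.
By inclusion–exclusion, the number of valid placements is Σ_{j=0}^{3} (−1)^j C(3,j)·(4−j)!.
Computing: 24 − 18 + 6 − 1 = 11.

11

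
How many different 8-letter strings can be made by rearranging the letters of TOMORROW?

Letter multiplicities in TOMORROW: M×1, O×3, R×2, T×1, W×1.
Dividing 8! = 40320 by 3!·2! = 12 for the repeated letters gives 3360.

3360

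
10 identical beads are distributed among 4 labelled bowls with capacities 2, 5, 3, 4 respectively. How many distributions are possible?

Ignoring the caps, the number of non-negative solutions to x_1+…+x_4 = 10 is C(13,3) = 286.
Subtract solutions that violate a single cap (substitute x_i' = x_i − (cap_i+1)): x_1 ≥ 3 gives C(10,3) = 120; x_2 ≥ 6 gives C(7,3) = 35; x_3 ≥ 4 gives C(9,3) = 84; x_4 ≥ 5 gives C(8,3) = 56. Together 295.
Add back pairs where two caps are both exceeded: 4 + 20 + 10 + 1 + 0 + 4 = 39.
By inclusion–exclusion the count is 286 − 295 + 39 = 30.

30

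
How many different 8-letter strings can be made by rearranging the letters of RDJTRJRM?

RDJTRJRM has 8 letters with J appearing twice and R appearing 3 times.
The number of distinct arrangements is 8!/(3!·2!) = 40320/12 = 3360.

3360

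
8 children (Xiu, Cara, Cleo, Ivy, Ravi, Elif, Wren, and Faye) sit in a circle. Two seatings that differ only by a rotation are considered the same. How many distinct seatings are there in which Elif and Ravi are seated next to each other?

1440

Glue Elif and Ravi into a block (2 internal orders). Seating 7 units around a circle gives (6)! arrangements.
So 2 × (6)! = 2 × 720 = 1440.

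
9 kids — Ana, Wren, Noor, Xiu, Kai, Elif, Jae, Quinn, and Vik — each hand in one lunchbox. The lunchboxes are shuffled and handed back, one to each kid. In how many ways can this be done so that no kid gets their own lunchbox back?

Let Aᵢ be the assignments in which kid i gets their own lunchbox. We want the size of the complement of A₁∪…∪A_9.
By inclusion–exclusion this is Σ_{j=0}^{9} (−1)^j C(9,j)·(9−j)!.
Computing: 362880 − 362880 + 181440 − 60480 + 15120 − 3024 + 504 − 72 + 9 − 1 = 133496.

133496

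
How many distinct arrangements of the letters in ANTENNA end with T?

With the last slot taken by T, it remains to arrange the other 6 letters (ANENNA).
Those 6 letters have A appearing twice and N appearing 3 times, giving (6)!/(3!·2!) = 60.

60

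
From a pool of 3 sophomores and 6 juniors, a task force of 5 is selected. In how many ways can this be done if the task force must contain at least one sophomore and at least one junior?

120

Unrestricted: C(9,5) = 126 ways to pick any 5 of the 9.
Subtract selections that omit an entire group: no sophomores → C(6,5) = 6; no juniors → C(3,5) = 0.
Both groups omitted at once is impossible, so 126 − 6 = 120.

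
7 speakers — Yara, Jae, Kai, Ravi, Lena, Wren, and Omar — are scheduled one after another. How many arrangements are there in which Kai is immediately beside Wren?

1440

Glue Kai and Wren into one block (2 internal orders), leaving 6 units to arrange in a row.
So the count is 2·(6)! = 1440.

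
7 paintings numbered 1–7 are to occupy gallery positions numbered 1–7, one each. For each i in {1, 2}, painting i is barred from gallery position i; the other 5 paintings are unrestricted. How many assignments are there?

Let Aᵢ (for i ∈ {1, 2}) be the placements that put painting i in its forbidden gallery position. Any j of these fix j positions, leaving (7−j)! ways to fill the rest, and there are C(2,j) ways to pick which j.
By inclusion–exclusion, the number of valid placements is Σ_{j=0}^{2} (−1)^j C(2,j)·(7−j)!.
Computing: 5040 − 1440 + 120 = 3720.

3720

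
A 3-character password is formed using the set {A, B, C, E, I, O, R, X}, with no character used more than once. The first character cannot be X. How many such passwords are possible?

294

The first character has 8−1 = 7 choices (anything except X).
The remaining 2 characters are filled from the other 7 symbols without repetition: 7 × 6 = 42.
Total: 7 × 42 = 294.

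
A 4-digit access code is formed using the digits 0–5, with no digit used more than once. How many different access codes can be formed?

360

Choose and order 4 of the 6 symbols: the first digit has 6 options, the next 5, then 4, 3.
6 × 5 × 4 × 3 = 360.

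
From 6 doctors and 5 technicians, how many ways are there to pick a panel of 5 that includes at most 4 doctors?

Split by how many doctors are chosen (0 through 4).
Sum: C(6,0)·C(5,5) + C(6,1)·C(5,4) + C(6,2)·C(5,3) + C(6,3)·C(5,2) + C(6,4)·C(5,1) = 1 + 30 + 150 + 200 + 75 = 456.

456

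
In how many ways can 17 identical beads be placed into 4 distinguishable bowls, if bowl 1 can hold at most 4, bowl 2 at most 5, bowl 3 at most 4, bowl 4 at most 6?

10

Ignoring the caps, the number of non-negative solutions to x_1+…+x_4 = 17 is C(20,3) = 1140.
Subtract solutions that violate a single cap (substitute x_i' = x_i − (cap_i+1)): x_1 ≥ 5 gives C(15,3) = 455; x_2 ≥ 6 gives C(14,3) = 364; x_3 ≥ 5 gives C(15,3) = 455; x_4 ≥ 7 gives C(13,3) = 286. Together 1560.
Add back pairs where two caps are both exceeded: 84 + 120 + 56 + 84 + 35 + 56 = 435.
Subtract triples: 4 + 0 + 1 + 0 = 5.
By inclusion–exclusion the count is 1140 − 1560 + 435 − 5 = 10.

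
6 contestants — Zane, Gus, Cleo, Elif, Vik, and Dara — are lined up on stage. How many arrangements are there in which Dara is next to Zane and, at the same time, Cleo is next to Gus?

Treat {Dara,Zane} as one block (2 orders) and {Cleo,Gus} as another (2 orders).
That leaves 4 units to arrange: 2 × 2 × 4! = 4 × 24 = 96.

96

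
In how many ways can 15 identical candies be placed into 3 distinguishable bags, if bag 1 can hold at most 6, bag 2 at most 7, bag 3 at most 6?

15

Without the upper bounds there are C(17,2) = 136 ways to split 15 among 3 bags.
Subtract solutions that violate a single cap (substitute x_i' = x_i − (cap_i+1)): x_1 ≥ 7 gives C(10,2) = 45; x_2 ≥ 8 gives C(9,2) = 36; x_3 ≥ 7 gives C(10,2) = 45. Together 126.
Add back pairs where two caps are both exceeded: 1 + 3 + 1 = 5.
By inclusion–exclusion the count is 136 − 126 + 5 = 15.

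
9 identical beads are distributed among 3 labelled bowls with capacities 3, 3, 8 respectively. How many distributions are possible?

Ignoring the caps, the number of non-negative solutions to x_1+…+x_3 = 9 is C(11,2) = 55.
Subtract solutions that violate a single cap (substitute x_i' = x_i − (cap_i+1)): x_1 ≥ 4 gives C(7,2) = 21; x_2 ≥ 4 gives C(7,2) = 21; x_3 ≥ 9 gives C(2,2) = 1. Together 43.
Add back pairs where two caps are both exceeded: 3 + 0 + 0 = 3.
By inclusion–exclusion the count is 55 − 43 + 3 = 15.

15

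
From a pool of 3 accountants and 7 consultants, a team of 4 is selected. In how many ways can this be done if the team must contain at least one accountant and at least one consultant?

175

With no constraint there are C(10,4) = 210 possible selections.
Subtract selections that omit an entire group: no accountants → C(7,4) = 35; no consultants → C(3,4) = 0.
Both groups omitted at once is impossible, so 210 − 35 = 175.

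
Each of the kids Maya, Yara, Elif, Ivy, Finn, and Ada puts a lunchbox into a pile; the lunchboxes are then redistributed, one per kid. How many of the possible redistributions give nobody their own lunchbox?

Let Aᵢ be the assignments in which kid i gets their own lunchbox. We want the size of the complement of A₁∪…∪A_6.
By inclusion–exclusion this is Σ_{j=0}^{6} (−1)^j C(6,j)·(6−j)!.
Computing: 720 − 720 + 360 − 120 + 30 − 6 + 1 = 265.

265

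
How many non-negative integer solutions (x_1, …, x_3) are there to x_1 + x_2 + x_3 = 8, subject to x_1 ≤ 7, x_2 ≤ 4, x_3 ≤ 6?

31

Ignoring the caps, the number of non-negative solutions to x_1+…+x_3 = 8 is C(10,2) = 45.
Subtract solutions that violate a single cap (substitute x_i' = x_i − (cap_i+1)): x_1 ≥ 8 gives C(2,2) = 1; x_2 ≥ 5 gives C(5,2) = 10; x_3 ≥ 7 gives C(3,2) = 3. Together 14.
No two caps can be exceeded simultaneously, so the pair terms are all 0.
By inclusion–exclusion the count is 45 − 14 + 0 = 31.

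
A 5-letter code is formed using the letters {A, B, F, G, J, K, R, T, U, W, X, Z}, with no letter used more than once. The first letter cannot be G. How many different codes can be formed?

87120

The first letter has 12−1 = 11 choices (anything except G).
The remaining 4 letters are filled from the other 11 symbols without repetition: 11 × 10 × 9 × 8 = 7920.
Total: 11 × 7920 = 87120.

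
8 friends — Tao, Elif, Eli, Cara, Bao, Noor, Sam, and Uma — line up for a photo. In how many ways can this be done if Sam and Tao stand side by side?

Treat {Sam, Tao} as a single unit. There are 7 units to order, and the pair itself can be ordered 2 ways.
So the count is 2·(7)! = 10080.

10080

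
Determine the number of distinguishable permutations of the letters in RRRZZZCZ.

RRRZZZCZ has 8 letters with R appearing 3 times and Z appearing 4 times.
The number of distinct arrangements is 8!/(4!·3!) = 40320/144 = 280.

280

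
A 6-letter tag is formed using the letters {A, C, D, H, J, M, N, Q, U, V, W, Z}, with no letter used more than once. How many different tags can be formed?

665280

With no repetition, fill the 6 letters in order: 12 choices, then 11, down to 7.
12 × 11 × 10 × 9 × 8 × 7 = 665280.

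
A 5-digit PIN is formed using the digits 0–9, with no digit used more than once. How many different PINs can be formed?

30240

This is a permutation of 5 out of 10: P(10,5) = 10!/5!.
That product is 10 × 9 × 8 × 7 × 6 = 30240.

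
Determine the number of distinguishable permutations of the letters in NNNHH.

10

The 5 letters of NNNHH have repeats: H appearing twice and N appearing 3 times.
So there are 5! / (3!·2!) = 10 distinguishable arrangements.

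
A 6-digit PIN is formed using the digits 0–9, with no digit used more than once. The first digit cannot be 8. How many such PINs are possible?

The first digit has 10−1 = 9 choices (anything except 8).
The remaining 5 digits are filled from the other 9 symbols without repetition: 9 × 8 × 7 × 6 × 5 = 15120.
Total: 9 × 15120 = 136080.

136080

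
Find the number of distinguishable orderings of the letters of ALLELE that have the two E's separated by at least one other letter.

There are 6!/(3!·2!) = 60 arrangements of ALLELE in total.
If the two E's are adjacent, glue them into one block, leaving 5 items to arrange: (5)!/(3!) = 20 ways.
Subtracting, 60 − 20 = 40 arrangements keep the E's apart.

40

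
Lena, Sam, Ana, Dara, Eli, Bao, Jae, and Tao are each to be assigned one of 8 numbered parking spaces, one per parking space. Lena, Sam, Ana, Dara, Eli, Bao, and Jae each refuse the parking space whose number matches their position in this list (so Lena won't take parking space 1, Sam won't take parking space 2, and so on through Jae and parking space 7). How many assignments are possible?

Let Aᵢ (for 1 ≤ i ≤ 7) be the placements that put person i in their forbidden parking space. Any j of these fix j positions, leaving (8−j)! ways to fill the rest, and there are C(7,j) ways to pick which j.
By inclusion–exclusion, the number of valid placements is Σ_{j=0}^{7} (−1)^j C(7,j)·(8−j)!.
Computing: 40320 − 35280 + 15120 − 4200 + 840 − 126 + 14 − 1 = 16687.

16687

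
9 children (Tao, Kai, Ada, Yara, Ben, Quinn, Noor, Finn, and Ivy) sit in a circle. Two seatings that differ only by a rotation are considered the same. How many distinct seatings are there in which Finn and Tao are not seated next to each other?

30240

All circular seatings of 9 people number (8)! = 40320.
Those with Finn next to Tao: fuse the pair into one unit and seat 8 units around a circle — 2·(7)! = 10080.
Subtracting, 40320 − 10080 = 30240.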